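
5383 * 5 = 26915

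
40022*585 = 23412870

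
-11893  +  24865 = 12972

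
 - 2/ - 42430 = 1/21215= 0.00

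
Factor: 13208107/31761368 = 2^( - 3 )*11^1*269^( - 1)*577^1*2081^1*14759^( - 1 )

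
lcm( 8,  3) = 24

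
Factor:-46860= -2^2 * 3^1* 5^1*11^1*71^1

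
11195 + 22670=33865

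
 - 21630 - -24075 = 2445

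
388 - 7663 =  - 7275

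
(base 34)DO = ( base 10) 466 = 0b111010010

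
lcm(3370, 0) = 0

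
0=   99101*0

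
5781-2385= 3396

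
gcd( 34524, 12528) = 36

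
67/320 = 67/320 = 0.21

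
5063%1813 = 1437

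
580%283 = 14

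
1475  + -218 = 1257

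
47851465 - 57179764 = -9328299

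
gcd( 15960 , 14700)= 420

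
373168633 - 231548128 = 141620505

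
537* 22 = 11814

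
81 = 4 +77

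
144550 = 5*28910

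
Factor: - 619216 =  - 2^4*13^2*229^1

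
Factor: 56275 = 5^2*2251^1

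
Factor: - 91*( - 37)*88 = 2^3*7^1*11^1*13^1*37^1 = 296296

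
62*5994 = 371628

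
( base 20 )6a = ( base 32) 42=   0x82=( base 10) 130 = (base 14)94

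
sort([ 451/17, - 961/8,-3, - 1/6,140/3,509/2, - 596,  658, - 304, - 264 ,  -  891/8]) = [ - 596,-304, - 264, - 961/8,  -  891/8,  -  3,-1/6, 451/17, 140/3, 509/2,658 ] 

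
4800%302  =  270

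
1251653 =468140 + 783513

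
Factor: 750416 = 2^4*46901^1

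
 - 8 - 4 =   -  12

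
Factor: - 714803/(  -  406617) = 3^(  -  1)*23^( - 1 )*37^1*71^(  -  1)*83^ (  -  1)*19319^1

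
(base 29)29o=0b11110101111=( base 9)2625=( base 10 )1967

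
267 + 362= 629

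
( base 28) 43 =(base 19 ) 61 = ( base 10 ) 115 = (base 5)430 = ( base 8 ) 163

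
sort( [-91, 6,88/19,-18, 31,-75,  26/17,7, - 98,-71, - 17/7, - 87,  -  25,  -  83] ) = [ - 98, - 91, - 87,-83, - 75, - 71,  -  25 ,-18,-17/7, 26/17,88/19, 6,7, 31]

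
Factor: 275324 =2^2 * 7^1 * 9833^1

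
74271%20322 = 13305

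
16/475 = 16/475=0.03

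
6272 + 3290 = 9562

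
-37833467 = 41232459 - 79065926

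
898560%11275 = 7835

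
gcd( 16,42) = 2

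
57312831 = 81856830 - 24543999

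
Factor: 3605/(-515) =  - 7^1 = -7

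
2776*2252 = 6251552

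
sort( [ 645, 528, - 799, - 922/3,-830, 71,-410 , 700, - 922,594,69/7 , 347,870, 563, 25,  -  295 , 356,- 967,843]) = [ - 967 ,-922,-830,-799,- 410, - 922/3,-295,69/7, 25, 71 , 347,356,528,563, 594,645, 700, 843, 870 ]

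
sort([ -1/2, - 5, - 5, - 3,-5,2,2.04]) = [ - 5,-5, - 5, -3,  -  1/2,  2,2.04 ] 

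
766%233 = 67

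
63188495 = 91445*691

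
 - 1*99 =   -  99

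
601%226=149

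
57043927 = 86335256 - 29291329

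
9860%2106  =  1436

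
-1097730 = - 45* 24394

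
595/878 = 595/878=0.68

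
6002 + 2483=8485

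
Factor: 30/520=3/52 = 2^( - 2 ) * 3^1* 13^(-1 )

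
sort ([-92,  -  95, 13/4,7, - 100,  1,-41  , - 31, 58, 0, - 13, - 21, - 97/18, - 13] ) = [ - 100, - 95, - 92, - 41 ,  -  31, - 21,-13, - 13,-97/18,0, 1, 13/4,7, 58]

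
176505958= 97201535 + 79304423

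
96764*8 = 774112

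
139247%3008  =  879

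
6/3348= 1/558= 0.00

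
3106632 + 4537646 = 7644278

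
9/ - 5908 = -1 +5899/5908 = - 0.00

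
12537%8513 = 4024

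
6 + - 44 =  - 38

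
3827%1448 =931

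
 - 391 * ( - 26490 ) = 10357590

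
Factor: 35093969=19^1*1847051^1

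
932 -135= 797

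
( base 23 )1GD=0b1110001110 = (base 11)758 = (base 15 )40a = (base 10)910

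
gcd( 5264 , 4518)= 2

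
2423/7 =346  +  1/7 = 346.14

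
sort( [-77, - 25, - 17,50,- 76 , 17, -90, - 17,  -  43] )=[  -  90,-77, - 76,- 43,-25, - 17, - 17,17, 50]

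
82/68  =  41/34 = 1.21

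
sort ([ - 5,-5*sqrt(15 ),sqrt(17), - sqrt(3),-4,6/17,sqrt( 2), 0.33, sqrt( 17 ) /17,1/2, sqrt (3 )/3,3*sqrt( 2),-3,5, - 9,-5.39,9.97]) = [  -  5 * sqrt ( 15), - 9,-5.39 , - 5, - 4, - 3, - sqrt ( 3 ), sqrt( 17 )/17,0.33,6/17,1/2, sqrt(3 )/3, sqrt( 2) , sqrt(17),3 * sqrt( 2),5, 9.97]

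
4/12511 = 4/12511 = 0.00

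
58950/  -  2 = - 29475 + 0/1 = - 29475.00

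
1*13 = 13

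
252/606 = 42/101 = 0.42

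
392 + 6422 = 6814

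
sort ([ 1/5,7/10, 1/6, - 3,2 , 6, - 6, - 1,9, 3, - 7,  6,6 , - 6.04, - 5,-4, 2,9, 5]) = [  -  7, - 6.04, - 6 , - 5, - 4, -3, - 1, 1/6,1/5,7/10,2, 2,3,5 , 6,6,6,9, 9]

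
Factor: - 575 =-5^2*23^1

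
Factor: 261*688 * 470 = 84396960 = 2^5*3^2*5^1*29^1*43^1 * 47^1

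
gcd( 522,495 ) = 9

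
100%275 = 100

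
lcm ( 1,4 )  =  4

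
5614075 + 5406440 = 11020515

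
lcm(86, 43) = 86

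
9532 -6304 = 3228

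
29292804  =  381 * 76884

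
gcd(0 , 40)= 40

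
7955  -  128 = 7827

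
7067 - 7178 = -111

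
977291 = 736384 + 240907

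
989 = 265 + 724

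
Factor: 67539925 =5^2*2701597^1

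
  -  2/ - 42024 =1/21012= 0.00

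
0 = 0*75530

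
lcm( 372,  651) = 2604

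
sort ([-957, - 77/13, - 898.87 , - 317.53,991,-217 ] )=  [-957,-898.87 , - 317.53, - 217, -77/13, 991]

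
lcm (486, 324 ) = 972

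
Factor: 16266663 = 3^5*7^1 * 73^1*131^1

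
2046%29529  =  2046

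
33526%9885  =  3871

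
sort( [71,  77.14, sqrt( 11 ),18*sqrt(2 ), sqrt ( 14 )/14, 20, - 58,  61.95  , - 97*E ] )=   [  -  97*E, - 58,sqrt( 14 )/14,sqrt(11 ), 20,18*sqrt( 2), 61.95,71, 77.14]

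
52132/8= 13033/2 = 6516.50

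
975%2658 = 975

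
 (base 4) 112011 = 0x585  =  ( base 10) 1413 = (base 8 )2605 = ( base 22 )2k5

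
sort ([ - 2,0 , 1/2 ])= [ - 2, 0, 1/2] 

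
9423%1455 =693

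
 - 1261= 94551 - 95812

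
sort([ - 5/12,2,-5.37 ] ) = [ - 5.37,-5/12, 2]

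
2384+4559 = 6943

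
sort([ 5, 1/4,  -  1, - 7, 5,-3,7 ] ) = [  -  7 , - 3, - 1,1/4, 5, 5,7]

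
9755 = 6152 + 3603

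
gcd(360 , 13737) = 3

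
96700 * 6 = 580200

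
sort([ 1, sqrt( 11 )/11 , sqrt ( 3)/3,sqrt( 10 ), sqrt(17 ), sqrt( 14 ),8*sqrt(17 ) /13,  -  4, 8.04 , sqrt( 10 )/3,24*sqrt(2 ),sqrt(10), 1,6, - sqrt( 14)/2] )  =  [ - 4, -sqrt(14)/2,sqrt(11)/11 , sqrt(3 )/3,1, 1 , sqrt( 10 )/3,8 *sqrt(17)/13,  sqrt (10),  sqrt(10 ) , sqrt( 14 ), sqrt(17) , 6, 8.04 , 24*sqrt( 2) ] 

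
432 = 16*27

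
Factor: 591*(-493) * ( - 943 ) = 3^1*17^1*23^1* 29^1 * 41^1*197^1 = 274755309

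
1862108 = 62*30034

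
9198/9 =1022= 1022.00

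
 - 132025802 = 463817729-595843531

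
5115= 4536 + 579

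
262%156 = 106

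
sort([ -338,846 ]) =[  -  338, 846 ]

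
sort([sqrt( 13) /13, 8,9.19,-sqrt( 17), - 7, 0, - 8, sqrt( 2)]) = [ - 8,  -  7, - sqrt( 17 ), 0,sqrt( 13)/13 , sqrt( 2),8, 9.19 ]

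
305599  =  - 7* (- 43657 ) 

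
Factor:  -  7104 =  - 2^6*3^1*37^1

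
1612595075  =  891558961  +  721036114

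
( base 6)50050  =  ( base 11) 4989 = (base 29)7LE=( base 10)6510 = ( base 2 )1100101101110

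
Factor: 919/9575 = 5^(-2)*383^ ( - 1) * 919^1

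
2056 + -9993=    - 7937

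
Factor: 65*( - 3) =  - 3^1  *  5^1*13^1 = - 195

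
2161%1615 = 546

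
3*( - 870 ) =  - 2610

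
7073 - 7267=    - 194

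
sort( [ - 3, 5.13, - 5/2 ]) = [ - 3,-5/2, 5.13]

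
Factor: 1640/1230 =2^2*3^ ( - 1 ) = 4/3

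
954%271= 141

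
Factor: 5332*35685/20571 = 63424140/6857 = 2^2*3^1*5^1*13^1 * 31^1*43^1*61^1*6857^ ( - 1)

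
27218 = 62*439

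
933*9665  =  9017445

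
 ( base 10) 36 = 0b100100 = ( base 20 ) 1g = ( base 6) 100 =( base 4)210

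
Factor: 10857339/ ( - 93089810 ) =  - 2^( - 1)*3^2*5^ (  -  1 )*11^( - 1 )*17^1*29^1 * 2447^1*846271^(-1) 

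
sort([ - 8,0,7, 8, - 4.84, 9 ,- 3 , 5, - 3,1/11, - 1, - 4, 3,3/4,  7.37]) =[  -  8,-4.84, - 4, - 3, - 3,-1 , 0,1/11, 3/4,3,5, 7 , 7.37,8,9 ]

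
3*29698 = 89094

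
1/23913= 1/23913 = 0.00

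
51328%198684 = 51328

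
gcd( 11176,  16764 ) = 5588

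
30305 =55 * 551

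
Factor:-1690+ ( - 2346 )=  - 2^2 *1009^1 = - 4036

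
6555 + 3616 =10171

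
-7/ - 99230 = 7/99230= 0.00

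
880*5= 4400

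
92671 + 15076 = 107747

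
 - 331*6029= - 1995599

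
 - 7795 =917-8712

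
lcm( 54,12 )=108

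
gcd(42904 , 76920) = 8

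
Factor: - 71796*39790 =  - 2856762840 = - 2^3*3^1*5^1*23^1*31^1*173^1*193^1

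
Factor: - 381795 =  - 3^1* 5^1*25453^1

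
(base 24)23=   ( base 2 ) 110011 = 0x33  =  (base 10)51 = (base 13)3c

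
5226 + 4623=9849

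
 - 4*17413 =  - 69652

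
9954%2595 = 2169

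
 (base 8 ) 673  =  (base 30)EN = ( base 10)443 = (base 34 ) D1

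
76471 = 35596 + 40875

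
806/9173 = 806/9173 = 0.09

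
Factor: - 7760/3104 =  - 5/2 = - 2^( - 1 )*5^1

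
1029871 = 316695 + 713176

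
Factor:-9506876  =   - 2^2*17^1*251^1*557^1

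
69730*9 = 627570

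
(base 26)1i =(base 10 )44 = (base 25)1j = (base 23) 1l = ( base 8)54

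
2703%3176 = 2703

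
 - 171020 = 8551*( - 20)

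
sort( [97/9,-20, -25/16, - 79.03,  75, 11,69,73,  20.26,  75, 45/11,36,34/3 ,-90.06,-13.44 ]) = [ - 90.06, - 79.03, - 20, - 13.44 ,-25/16,45/11,97/9, 11, 34/3, 20.26,  36,69, 73, 75,75] 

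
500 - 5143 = -4643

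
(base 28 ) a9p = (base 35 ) 6LW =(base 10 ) 8117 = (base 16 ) 1FB5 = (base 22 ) GGL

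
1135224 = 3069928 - 1934704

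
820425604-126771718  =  693653886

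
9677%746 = 725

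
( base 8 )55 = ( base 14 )33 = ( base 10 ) 45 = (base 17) 2B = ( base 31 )1e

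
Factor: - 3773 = - 7^3*11^1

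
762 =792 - 30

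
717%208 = 93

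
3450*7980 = 27531000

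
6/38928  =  1/6488 = 0.00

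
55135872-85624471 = -30488599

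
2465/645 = 3+106/129 = 3.82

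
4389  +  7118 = 11507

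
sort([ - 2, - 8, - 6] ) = [ - 8, - 6,-2 ] 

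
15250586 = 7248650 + 8001936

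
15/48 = 5/16 = 0.31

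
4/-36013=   -  4/36013 = - 0.00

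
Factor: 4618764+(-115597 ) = 4503167 = 1009^1*  4463^1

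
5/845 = 1/169 = 0.01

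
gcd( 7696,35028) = 4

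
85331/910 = 93+701/910 = 93.77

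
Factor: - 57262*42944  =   -2459059328 = -  2^7*11^1*61^1*28631^1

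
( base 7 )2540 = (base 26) 1an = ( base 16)3BF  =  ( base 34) S7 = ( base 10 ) 959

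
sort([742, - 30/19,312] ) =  [  -  30/19,312, 742 ] 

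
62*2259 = 140058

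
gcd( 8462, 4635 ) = 1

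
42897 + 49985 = 92882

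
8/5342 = 4/2671 = 0.00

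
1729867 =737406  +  992461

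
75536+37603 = 113139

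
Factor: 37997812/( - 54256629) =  - 2^2*3^( - 1)*7^ ( - 1 )  *691^( - 1 )*3739^ ( - 1)*9499453^1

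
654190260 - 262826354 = 391363906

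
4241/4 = 1060 + 1/4 = 1060.25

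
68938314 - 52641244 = 16297070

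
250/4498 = 125/2249 = 0.06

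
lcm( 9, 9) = 9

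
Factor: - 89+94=5   =  5^1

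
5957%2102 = 1753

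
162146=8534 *19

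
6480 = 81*80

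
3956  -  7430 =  - 3474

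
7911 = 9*879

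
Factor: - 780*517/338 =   -  15510/13 = -2^1*3^1*5^1*11^1 * 13^( - 1 )*47^1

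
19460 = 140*139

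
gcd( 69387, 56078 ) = 1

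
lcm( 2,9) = 18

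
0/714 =0= 0.00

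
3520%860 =80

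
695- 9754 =-9059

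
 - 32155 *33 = -1061115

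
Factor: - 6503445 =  - 3^2  *5^1*13^1*11117^1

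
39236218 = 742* 52879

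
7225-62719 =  - 55494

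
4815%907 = 280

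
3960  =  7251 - 3291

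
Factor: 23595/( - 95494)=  - 2^( - 1 ) * 3^1*5^1*7^ ( - 1) * 11^2 * 13^1 * 19^( - 1) * 359^(- 1)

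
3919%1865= 189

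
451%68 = 43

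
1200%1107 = 93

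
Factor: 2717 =11^1*13^1*19^1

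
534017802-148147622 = 385870180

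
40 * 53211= 2128440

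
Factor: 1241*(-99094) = - 2^1 * 17^1*73^1*49547^1 = -122975654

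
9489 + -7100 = 2389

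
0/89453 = 0 = 0.00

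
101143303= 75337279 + 25806024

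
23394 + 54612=78006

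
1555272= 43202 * 36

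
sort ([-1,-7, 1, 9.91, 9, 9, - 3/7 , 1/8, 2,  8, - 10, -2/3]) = [ - 10, - 7,  -  1,  -  2/3,-3/7, 1/8, 1, 2, 8,  9 , 9,9.91]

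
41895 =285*147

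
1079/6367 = 1079/6367 = 0.17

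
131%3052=131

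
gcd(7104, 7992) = 888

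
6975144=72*96877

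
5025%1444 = 693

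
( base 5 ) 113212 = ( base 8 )10126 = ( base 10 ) 4182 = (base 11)3162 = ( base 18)cg6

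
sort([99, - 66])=[ - 66, 99 ]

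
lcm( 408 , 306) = 1224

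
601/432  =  1 + 169/432 = 1.39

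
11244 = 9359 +1885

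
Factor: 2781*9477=26355537=3^9*13^1* 103^1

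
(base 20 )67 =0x7f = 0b1111111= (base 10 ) 127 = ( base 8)177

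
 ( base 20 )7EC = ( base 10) 3092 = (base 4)300110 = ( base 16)C14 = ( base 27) 46E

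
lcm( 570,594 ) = 56430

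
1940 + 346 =2286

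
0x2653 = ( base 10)9811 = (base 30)ar1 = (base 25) fhb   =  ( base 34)8GJ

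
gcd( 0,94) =94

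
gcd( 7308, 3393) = 261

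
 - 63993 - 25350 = -89343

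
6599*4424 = 29193976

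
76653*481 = 36870093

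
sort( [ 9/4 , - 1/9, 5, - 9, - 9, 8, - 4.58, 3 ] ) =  [ - 9, - 9,-4.58,  -  1/9, 9/4, 3, 5,8] 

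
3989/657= 3989/657 = 6.07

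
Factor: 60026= 2^1*30013^1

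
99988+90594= 190582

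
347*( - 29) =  - 10063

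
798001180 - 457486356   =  340514824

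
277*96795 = 26812215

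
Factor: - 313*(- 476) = 2^2* 7^1*17^1 *313^1=148988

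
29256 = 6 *4876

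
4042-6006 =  - 1964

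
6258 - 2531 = 3727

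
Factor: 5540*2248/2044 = 2^3*5^1*7^( - 1 )*73^( - 1)*277^1*281^1= 3113480/511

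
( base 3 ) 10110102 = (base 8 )4732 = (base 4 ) 213122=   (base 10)2522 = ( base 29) 2SS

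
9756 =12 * 813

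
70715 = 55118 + 15597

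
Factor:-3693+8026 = 4333 = 7^1 *619^1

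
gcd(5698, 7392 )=154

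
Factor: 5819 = 11^1 * 23^2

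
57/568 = 57/568 = 0.10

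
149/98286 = 149/98286= 0.00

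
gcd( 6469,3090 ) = 1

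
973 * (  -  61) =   -  59353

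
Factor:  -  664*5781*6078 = -23330913552 = - 2^4*3^2*41^1*47^1*83^1 * 1013^1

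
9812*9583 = 94028396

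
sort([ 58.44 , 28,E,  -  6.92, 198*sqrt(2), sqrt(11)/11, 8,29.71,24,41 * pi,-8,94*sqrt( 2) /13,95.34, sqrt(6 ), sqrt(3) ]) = [-8, - 6.92,  sqrt(11)/11,sqrt( 3),sqrt(6),E,8,94 * sqrt( 2) /13,24, 28,  29.71,58.44, 95.34 , 41*pi,198*  sqrt( 2 )]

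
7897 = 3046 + 4851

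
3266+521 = 3787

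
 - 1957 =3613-5570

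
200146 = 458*437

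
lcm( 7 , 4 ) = 28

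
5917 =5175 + 742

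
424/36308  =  106/9077= 0.01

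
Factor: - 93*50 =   -  4650 = -2^1*3^1*5^2 * 31^1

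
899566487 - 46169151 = 853397336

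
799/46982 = 799/46982 = 0.02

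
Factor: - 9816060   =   - 2^2*3^1 * 5^1*163601^1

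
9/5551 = 9/5551 = 0.00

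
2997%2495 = 502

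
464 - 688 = - 224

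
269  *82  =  22058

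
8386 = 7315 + 1071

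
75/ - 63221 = -75/63221 = -  0.00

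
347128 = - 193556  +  540684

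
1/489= 1/489 = 0.00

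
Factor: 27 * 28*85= 2^2*3^3 * 5^1*7^1*17^1 = 64260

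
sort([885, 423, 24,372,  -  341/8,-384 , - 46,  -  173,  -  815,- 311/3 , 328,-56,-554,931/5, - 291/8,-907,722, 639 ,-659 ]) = [-907,-815, - 659,-554, - 384, - 173,-311/3, - 56,-46, - 341/8 ,-291/8,24,931/5 , 328,372,423, 639,722, 885 ]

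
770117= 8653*89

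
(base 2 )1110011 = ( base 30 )3p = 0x73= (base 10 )115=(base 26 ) 4b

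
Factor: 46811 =46811^1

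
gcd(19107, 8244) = 9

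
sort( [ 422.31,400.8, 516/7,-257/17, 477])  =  [ - 257/17, 516/7,400.8, 422.31 , 477]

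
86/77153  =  86/77153= 0.00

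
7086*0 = 0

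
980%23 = 14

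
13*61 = 793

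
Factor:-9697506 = -2^1*3^1 * 7^1* 13^1*17761^1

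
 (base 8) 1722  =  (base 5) 12403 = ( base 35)RX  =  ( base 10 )978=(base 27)196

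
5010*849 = 4253490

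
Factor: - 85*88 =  - 7480 = - 2^3  *5^1 * 11^1*17^1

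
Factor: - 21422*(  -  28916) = 619438552= 2^3*7229^1 * 10711^1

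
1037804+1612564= 2650368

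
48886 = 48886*1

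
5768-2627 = 3141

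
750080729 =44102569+705978160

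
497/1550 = 497/1550 = 0.32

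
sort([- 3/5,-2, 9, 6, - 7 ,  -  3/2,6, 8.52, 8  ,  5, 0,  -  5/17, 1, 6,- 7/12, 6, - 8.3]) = [  -  8.3, - 7,-2,  -  3/2  , - 3/5, - 7/12, - 5/17,0,1, 5,6 , 6,  6, 6,  8, 8.52 , 9] 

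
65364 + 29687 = 95051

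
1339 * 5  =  6695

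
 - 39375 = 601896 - 641271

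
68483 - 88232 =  - 19749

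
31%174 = 31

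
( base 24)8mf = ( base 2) 1010000011111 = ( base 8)12037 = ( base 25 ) 861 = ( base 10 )5151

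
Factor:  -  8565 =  - 3^1 * 5^1*571^1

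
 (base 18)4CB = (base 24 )2fb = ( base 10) 1523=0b10111110011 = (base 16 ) 5f3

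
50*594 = 29700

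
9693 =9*1077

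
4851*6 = 29106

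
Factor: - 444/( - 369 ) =2^2*3^( - 1 ) * 37^1*41^( - 1 ) = 148/123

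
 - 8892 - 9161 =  - 18053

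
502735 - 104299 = 398436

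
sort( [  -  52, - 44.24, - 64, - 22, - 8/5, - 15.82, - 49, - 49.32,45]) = [ - 64, - 52,  -  49.32, - 49, - 44.24, - 22, - 15.82, - 8/5,  45 ] 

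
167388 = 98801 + 68587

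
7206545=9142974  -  1936429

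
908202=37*24546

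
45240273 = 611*74043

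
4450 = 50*89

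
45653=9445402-9399749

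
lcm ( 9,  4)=36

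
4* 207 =828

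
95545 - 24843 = 70702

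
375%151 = 73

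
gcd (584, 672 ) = 8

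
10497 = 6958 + 3539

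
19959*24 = 479016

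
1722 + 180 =1902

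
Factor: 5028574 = 2^1*2514287^1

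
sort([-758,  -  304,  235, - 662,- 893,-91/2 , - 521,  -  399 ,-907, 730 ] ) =[  -  907 , - 893 , - 758,  -  662 , - 521, - 399, - 304 , - 91/2 , 235, 730 ] 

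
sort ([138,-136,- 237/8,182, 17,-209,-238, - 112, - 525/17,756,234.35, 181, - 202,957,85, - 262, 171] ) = [ -262, - 238,  -  209,-202 , - 136, - 112, -525/17,-237/8,17, 85,138, 171,181, 182,234.35, 756,957]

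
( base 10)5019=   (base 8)11633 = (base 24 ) 8h3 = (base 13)2391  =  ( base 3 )20212220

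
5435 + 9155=14590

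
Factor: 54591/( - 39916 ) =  - 2^ ( - 2)*3^1 * 17^( - 1)*31^1 = -93/68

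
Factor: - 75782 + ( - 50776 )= - 126558 =- 2^1*3^2*79^1*89^1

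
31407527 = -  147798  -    -  31555325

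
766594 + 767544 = 1534138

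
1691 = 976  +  715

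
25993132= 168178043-142184911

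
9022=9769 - 747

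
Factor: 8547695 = 5^1*13^1*107^1 * 1229^1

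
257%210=47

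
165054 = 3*55018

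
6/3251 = 6/3251 = 0.00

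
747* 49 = 36603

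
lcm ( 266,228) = 1596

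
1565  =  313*5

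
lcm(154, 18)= 1386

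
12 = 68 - 56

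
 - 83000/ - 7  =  83000/7 = 11857.14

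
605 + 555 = 1160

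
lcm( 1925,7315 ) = 36575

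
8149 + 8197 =16346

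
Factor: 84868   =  2^2 * 7^2*433^1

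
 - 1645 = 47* ( - 35) 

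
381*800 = 304800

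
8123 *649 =5271827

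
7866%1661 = 1222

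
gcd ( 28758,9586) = 9586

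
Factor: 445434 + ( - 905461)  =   - 29^2*547^1 = -460027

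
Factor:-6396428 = -2^2 * 229^1*6983^1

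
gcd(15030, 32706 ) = 18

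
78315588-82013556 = -3697968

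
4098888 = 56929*72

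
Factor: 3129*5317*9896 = 164638693128= 2^3*3^1 * 7^1*13^1*149^1*409^1 *1237^1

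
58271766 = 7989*7294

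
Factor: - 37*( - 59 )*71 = 154993=37^1*59^1*71^1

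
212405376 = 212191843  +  213533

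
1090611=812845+277766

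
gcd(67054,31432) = 2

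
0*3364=0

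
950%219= 74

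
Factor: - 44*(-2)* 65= 5720 = 2^3*5^1*11^1*13^1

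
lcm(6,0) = 0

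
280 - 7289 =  - 7009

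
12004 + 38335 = 50339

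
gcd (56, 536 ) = 8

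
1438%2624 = 1438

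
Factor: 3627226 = 2^1*1813613^1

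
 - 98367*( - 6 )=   590202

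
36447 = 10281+26166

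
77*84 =6468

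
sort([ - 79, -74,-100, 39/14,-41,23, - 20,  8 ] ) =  [ - 100, - 79,  -  74,-41,-20,39/14, 8 , 23]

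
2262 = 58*39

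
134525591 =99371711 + 35153880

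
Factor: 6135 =3^1*5^1*409^1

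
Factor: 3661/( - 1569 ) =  - 3^( - 1)*7^1 = -  7/3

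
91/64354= 91/64354 = 0.00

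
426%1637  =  426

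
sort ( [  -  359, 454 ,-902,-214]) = [-902 ,  -  359, - 214, 454]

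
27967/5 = 5593 + 2/5 = 5593.40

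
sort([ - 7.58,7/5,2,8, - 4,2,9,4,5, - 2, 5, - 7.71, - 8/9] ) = [ - 7.71, - 7.58, - 4, - 2, -8/9,7/5, 2,2, 4,5,5,8, 9] 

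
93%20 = 13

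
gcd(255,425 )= 85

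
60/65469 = 20/21823 = 0.00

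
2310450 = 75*30806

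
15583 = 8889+6694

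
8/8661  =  8/8661 = 0.00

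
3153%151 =133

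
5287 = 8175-2888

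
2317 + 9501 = 11818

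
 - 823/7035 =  - 823/7035 =- 0.12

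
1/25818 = 1/25818= 0.00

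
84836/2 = 42418 = 42418.00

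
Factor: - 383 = -383^1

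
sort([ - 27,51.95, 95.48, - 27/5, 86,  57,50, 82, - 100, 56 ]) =[ - 100, - 27 , - 27/5 , 50,  51.95,56,57, 82, 86,95.48] 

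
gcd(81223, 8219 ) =1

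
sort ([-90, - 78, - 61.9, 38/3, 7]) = [-90,  -  78, - 61.9, 7,  38/3]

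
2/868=1/434 = 0.00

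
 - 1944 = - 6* 324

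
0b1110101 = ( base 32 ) 3L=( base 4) 1311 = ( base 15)7C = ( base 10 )117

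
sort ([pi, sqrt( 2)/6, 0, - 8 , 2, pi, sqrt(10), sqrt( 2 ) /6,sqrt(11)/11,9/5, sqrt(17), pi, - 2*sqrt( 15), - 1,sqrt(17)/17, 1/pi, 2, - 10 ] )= [ - 10, - 8, - 2 * sqrt ( 15 ), - 1,0, sqrt( 2)/6, sqrt(2)/6, sqrt( 17)/17, sqrt(11)/11,  1/pi,  9/5, 2,2, pi, pi,pi, sqrt (10), sqrt(17) ]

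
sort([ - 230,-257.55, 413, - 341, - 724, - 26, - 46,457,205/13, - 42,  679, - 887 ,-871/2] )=[-887 , - 724,  -  871/2,- 341,-257.55,- 230, - 46, - 42, - 26, 205/13,413,457, 679 ] 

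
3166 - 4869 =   -  1703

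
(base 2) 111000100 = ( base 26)HA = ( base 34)DA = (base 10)452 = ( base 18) 172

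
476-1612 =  - 1136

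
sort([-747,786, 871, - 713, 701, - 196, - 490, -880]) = [ -880, - 747, - 713,  -  490, - 196,701,786,871]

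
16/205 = 16/205 = 0.08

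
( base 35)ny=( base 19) 263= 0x347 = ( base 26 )167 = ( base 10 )839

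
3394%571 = 539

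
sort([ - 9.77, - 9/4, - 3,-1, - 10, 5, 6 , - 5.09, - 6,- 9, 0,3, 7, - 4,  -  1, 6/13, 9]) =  [  -  10, -9.77, - 9, - 6, - 5.09, - 4, - 3, - 9/4,  -  1,  -  1, 0,  6/13, 3,5, 6 , 7 , 9 ] 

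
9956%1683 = 1541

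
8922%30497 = 8922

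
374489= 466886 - 92397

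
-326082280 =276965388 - 603047668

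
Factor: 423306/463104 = 2^ (- 7)*3^2*13^1= 117/128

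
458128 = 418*1096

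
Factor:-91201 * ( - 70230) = 6405046230  =  2^1*3^1*5^1*11^1*2341^1*8291^1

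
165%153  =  12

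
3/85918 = 3/85918= 0.00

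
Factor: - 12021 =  - 3^1*4007^1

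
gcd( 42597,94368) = 3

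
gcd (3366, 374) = 374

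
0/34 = 0 = 0.00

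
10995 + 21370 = 32365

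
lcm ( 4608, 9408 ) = 225792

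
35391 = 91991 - 56600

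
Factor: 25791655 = 5^1*53^1*97327^1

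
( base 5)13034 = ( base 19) 2FC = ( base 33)UT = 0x3fb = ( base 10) 1019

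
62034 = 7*8862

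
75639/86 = 879  +  45/86 = 879.52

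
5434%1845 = 1744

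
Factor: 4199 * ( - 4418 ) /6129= - 18551182/6129 = - 2^1*3^( -3 )*13^1*17^1*19^1* 47^2*227^( - 1)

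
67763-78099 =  - 10336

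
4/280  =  1/70  =  0.01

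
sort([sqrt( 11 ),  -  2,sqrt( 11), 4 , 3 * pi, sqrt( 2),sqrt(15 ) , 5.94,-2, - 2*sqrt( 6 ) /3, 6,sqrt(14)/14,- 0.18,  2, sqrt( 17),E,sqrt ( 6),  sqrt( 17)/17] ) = [ - 2, - 2, - 2*sqrt ( 6 )/3, - 0.18,  sqrt(17 )/17,sqrt( 14 ) /14, sqrt(2),  2,sqrt( 6 ),E,sqrt ( 11 ), sqrt(11),sqrt( 15), 4,sqrt(17),5.94, 6,3*pi ]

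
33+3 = 36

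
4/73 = 4/73 = 0.05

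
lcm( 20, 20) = 20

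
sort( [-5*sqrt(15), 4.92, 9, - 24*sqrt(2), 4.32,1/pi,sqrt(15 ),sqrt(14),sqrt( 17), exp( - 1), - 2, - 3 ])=[ - 24*sqrt(2 ), - 5*sqrt ( 15), - 3,-2, 1/pi, exp(-1), sqrt (14 ),sqrt(15), sqrt(17),4.32,4.92, 9]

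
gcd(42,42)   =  42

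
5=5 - 0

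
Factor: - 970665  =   - 3^1 * 5^1*163^1*397^1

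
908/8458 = 454/4229 = 0.11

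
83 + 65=148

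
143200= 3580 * 40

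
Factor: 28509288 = 2^3*3^1*1187887^1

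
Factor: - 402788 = -2^2*101^1*997^1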